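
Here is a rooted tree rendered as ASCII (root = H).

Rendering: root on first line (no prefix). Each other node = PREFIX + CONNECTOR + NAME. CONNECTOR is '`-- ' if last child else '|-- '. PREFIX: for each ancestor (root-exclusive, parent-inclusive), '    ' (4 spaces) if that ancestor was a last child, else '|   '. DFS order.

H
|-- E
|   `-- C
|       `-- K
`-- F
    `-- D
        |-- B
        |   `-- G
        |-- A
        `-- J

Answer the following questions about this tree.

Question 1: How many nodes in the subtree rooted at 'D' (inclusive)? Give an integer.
Subtree rooted at D contains: A, B, D, G, J
Count = 5

Answer: 5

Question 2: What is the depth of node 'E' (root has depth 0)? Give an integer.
Answer: 1

Derivation:
Path from root to E: H -> E
Depth = number of edges = 1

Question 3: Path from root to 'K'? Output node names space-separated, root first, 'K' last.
Answer: H E C K

Derivation:
Walk down from root: H -> E -> C -> K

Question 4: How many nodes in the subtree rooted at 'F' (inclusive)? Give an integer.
Subtree rooted at F contains: A, B, D, F, G, J
Count = 6

Answer: 6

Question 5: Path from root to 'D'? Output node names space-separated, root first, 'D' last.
Answer: H F D

Derivation:
Walk down from root: H -> F -> D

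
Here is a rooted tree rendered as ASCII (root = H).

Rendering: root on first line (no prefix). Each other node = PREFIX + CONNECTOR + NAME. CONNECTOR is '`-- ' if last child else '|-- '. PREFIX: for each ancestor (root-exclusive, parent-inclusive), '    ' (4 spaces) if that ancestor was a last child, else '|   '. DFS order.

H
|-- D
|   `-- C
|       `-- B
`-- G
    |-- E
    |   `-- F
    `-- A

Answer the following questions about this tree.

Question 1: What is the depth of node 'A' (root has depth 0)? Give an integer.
Answer: 2

Derivation:
Path from root to A: H -> G -> A
Depth = number of edges = 2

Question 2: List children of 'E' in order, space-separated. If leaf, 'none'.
Node E's children (from adjacency): F

Answer: F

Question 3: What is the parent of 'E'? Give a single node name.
Scan adjacency: E appears as child of G

Answer: G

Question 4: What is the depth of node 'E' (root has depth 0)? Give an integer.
Path from root to E: H -> G -> E
Depth = number of edges = 2

Answer: 2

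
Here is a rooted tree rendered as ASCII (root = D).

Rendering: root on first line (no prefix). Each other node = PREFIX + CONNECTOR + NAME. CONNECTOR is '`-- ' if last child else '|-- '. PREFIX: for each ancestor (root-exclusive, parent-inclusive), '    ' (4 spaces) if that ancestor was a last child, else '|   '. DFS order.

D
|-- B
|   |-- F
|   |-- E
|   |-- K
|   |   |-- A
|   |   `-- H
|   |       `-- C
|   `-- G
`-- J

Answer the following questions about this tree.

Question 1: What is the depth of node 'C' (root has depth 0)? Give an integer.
Path from root to C: D -> B -> K -> H -> C
Depth = number of edges = 4

Answer: 4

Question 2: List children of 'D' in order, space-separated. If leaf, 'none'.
Answer: B J

Derivation:
Node D's children (from adjacency): B, J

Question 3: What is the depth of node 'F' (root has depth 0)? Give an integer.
Path from root to F: D -> B -> F
Depth = number of edges = 2

Answer: 2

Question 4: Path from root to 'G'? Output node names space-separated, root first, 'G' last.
Answer: D B G

Derivation:
Walk down from root: D -> B -> G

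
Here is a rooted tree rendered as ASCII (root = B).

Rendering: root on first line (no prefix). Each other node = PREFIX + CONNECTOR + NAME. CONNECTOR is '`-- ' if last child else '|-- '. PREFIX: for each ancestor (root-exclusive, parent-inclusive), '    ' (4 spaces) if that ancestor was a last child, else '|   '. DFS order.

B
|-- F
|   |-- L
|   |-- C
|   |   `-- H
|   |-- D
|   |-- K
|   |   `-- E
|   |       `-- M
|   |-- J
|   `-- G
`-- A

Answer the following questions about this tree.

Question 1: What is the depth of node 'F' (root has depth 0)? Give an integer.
Answer: 1

Derivation:
Path from root to F: B -> F
Depth = number of edges = 1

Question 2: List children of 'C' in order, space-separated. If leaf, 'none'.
Answer: H

Derivation:
Node C's children (from adjacency): H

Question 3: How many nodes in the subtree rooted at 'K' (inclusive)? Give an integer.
Subtree rooted at K contains: E, K, M
Count = 3

Answer: 3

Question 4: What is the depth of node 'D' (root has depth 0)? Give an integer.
Answer: 2

Derivation:
Path from root to D: B -> F -> D
Depth = number of edges = 2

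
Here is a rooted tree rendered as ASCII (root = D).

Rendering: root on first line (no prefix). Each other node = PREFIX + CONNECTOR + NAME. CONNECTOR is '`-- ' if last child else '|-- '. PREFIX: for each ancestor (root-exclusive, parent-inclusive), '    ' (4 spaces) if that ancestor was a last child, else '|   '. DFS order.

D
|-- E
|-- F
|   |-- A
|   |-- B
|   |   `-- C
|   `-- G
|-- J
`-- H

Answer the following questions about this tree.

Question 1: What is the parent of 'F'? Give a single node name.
Answer: D

Derivation:
Scan adjacency: F appears as child of D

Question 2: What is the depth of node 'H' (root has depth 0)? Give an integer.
Answer: 1

Derivation:
Path from root to H: D -> H
Depth = number of edges = 1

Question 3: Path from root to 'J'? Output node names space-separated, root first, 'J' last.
Answer: D J

Derivation:
Walk down from root: D -> J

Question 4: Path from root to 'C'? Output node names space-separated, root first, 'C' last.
Answer: D F B C

Derivation:
Walk down from root: D -> F -> B -> C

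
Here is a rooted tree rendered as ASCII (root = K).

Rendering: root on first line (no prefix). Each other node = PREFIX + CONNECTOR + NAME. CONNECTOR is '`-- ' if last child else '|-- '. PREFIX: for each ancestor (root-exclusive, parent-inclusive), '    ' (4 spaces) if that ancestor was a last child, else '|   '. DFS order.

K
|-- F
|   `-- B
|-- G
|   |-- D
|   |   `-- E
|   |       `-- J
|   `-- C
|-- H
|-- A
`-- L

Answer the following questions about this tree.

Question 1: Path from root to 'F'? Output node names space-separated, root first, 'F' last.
Answer: K F

Derivation:
Walk down from root: K -> F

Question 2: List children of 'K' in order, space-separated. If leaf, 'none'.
Answer: F G H A L

Derivation:
Node K's children (from adjacency): F, G, H, A, L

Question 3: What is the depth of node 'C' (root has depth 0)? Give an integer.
Path from root to C: K -> G -> C
Depth = number of edges = 2

Answer: 2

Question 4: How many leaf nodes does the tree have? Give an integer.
Answer: 6

Derivation:
Leaves (nodes with no children): A, B, C, H, J, L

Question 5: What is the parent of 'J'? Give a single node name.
Answer: E

Derivation:
Scan adjacency: J appears as child of E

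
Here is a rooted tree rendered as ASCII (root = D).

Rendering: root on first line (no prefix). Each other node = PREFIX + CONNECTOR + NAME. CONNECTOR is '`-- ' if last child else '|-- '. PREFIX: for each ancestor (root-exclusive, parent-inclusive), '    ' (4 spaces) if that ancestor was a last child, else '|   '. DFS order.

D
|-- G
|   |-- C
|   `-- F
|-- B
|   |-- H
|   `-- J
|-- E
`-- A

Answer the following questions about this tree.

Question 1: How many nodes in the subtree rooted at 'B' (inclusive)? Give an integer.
Subtree rooted at B contains: B, H, J
Count = 3

Answer: 3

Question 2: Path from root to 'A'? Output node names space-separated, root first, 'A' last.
Answer: D A

Derivation:
Walk down from root: D -> A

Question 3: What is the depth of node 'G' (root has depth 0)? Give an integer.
Answer: 1

Derivation:
Path from root to G: D -> G
Depth = number of edges = 1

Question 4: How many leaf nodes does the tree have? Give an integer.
Leaves (nodes with no children): A, C, E, F, H, J

Answer: 6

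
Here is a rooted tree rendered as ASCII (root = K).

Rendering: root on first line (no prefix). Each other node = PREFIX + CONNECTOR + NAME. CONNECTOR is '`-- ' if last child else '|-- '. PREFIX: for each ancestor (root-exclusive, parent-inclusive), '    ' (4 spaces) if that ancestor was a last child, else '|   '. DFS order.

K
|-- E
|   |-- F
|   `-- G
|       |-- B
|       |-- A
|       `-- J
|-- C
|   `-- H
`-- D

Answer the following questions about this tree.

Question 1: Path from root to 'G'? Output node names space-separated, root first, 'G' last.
Walk down from root: K -> E -> G

Answer: K E G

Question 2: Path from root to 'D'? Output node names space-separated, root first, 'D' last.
Walk down from root: K -> D

Answer: K D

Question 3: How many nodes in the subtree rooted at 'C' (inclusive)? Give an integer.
Answer: 2

Derivation:
Subtree rooted at C contains: C, H
Count = 2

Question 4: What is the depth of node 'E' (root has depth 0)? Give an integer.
Path from root to E: K -> E
Depth = number of edges = 1

Answer: 1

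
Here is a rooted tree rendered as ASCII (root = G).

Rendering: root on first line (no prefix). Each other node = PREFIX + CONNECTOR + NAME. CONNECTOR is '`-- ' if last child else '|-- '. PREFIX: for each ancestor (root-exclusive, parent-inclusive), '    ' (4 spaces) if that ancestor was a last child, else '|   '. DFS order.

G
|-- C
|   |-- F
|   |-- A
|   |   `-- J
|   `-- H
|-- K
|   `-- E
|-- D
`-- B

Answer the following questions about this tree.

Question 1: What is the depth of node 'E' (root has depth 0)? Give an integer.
Path from root to E: G -> K -> E
Depth = number of edges = 2

Answer: 2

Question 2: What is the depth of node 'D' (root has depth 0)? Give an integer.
Path from root to D: G -> D
Depth = number of edges = 1

Answer: 1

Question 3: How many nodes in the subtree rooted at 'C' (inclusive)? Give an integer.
Answer: 5

Derivation:
Subtree rooted at C contains: A, C, F, H, J
Count = 5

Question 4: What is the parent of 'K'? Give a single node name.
Scan adjacency: K appears as child of G

Answer: G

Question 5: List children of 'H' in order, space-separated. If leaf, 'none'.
Node H's children (from adjacency): (leaf)

Answer: none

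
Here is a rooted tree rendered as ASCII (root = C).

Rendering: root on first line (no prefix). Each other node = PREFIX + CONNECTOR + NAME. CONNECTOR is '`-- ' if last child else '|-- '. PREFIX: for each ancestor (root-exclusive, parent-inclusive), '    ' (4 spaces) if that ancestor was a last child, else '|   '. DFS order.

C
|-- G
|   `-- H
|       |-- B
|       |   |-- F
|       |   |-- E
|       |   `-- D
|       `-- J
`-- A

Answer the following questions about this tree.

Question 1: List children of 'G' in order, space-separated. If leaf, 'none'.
Node G's children (from adjacency): H

Answer: H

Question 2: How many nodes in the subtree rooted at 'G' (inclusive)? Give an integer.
Answer: 7

Derivation:
Subtree rooted at G contains: B, D, E, F, G, H, J
Count = 7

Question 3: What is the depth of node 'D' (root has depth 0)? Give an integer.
Answer: 4

Derivation:
Path from root to D: C -> G -> H -> B -> D
Depth = number of edges = 4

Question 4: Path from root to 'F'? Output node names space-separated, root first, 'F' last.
Walk down from root: C -> G -> H -> B -> F

Answer: C G H B F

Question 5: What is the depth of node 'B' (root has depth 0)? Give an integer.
Path from root to B: C -> G -> H -> B
Depth = number of edges = 3

Answer: 3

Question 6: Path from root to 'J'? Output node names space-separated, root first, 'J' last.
Walk down from root: C -> G -> H -> J

Answer: C G H J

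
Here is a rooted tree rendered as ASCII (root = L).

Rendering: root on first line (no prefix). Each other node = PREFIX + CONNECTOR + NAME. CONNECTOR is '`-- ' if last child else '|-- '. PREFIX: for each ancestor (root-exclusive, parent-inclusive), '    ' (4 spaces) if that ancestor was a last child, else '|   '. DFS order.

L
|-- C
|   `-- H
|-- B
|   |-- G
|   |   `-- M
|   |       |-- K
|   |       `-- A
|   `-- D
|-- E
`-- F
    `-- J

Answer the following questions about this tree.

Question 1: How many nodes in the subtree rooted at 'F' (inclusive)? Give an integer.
Subtree rooted at F contains: F, J
Count = 2

Answer: 2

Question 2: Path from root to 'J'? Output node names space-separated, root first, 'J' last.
Answer: L F J

Derivation:
Walk down from root: L -> F -> J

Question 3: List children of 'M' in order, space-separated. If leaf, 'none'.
Node M's children (from adjacency): K, A

Answer: K A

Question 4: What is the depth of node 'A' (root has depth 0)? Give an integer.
Answer: 4

Derivation:
Path from root to A: L -> B -> G -> M -> A
Depth = number of edges = 4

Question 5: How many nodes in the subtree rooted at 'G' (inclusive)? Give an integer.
Answer: 4

Derivation:
Subtree rooted at G contains: A, G, K, M
Count = 4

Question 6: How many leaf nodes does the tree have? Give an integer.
Answer: 6

Derivation:
Leaves (nodes with no children): A, D, E, H, J, K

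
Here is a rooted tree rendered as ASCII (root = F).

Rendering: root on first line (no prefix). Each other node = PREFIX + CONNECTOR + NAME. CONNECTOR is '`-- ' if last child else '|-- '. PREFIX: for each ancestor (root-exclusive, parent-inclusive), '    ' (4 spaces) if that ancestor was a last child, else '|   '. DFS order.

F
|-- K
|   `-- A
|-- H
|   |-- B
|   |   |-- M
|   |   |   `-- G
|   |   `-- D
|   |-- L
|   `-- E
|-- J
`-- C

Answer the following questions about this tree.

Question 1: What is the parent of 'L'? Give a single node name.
Answer: H

Derivation:
Scan adjacency: L appears as child of H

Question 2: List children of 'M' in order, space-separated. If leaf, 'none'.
Answer: G

Derivation:
Node M's children (from adjacency): G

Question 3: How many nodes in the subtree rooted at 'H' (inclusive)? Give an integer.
Answer: 7

Derivation:
Subtree rooted at H contains: B, D, E, G, H, L, M
Count = 7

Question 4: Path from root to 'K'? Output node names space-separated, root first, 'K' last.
Walk down from root: F -> K

Answer: F K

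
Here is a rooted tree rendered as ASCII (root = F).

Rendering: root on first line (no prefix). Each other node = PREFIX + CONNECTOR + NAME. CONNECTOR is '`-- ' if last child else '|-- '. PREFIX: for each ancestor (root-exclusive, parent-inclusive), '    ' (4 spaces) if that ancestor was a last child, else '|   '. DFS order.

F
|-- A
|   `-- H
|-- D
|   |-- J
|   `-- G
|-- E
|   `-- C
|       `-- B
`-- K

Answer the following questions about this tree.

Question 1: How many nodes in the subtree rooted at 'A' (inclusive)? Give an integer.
Answer: 2

Derivation:
Subtree rooted at A contains: A, H
Count = 2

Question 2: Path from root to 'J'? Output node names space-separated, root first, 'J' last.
Answer: F D J

Derivation:
Walk down from root: F -> D -> J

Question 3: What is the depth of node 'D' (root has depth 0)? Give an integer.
Path from root to D: F -> D
Depth = number of edges = 1

Answer: 1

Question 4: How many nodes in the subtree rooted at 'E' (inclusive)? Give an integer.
Subtree rooted at E contains: B, C, E
Count = 3

Answer: 3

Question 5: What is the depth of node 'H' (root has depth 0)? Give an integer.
Path from root to H: F -> A -> H
Depth = number of edges = 2

Answer: 2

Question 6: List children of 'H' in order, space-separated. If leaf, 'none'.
Node H's children (from adjacency): (leaf)

Answer: none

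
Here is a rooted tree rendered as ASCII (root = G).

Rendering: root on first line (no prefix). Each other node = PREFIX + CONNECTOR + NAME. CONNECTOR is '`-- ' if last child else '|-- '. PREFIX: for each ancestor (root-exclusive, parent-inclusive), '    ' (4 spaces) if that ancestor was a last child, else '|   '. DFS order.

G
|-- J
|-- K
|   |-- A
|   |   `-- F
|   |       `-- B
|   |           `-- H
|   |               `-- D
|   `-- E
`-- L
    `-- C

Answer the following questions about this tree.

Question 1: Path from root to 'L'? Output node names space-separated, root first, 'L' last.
Answer: G L

Derivation:
Walk down from root: G -> L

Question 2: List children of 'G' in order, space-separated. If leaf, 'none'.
Answer: J K L

Derivation:
Node G's children (from adjacency): J, K, L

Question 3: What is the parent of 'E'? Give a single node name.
Scan adjacency: E appears as child of K

Answer: K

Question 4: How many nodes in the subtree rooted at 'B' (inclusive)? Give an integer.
Answer: 3

Derivation:
Subtree rooted at B contains: B, D, H
Count = 3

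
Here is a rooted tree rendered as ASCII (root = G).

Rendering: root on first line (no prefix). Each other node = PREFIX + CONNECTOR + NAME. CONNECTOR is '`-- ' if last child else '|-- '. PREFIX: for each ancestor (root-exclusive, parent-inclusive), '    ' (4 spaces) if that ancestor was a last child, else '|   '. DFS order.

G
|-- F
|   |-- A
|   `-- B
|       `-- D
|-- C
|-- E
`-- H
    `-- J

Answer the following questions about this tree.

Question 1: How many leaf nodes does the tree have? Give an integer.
Leaves (nodes with no children): A, C, D, E, J

Answer: 5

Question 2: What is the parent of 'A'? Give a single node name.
Answer: F

Derivation:
Scan adjacency: A appears as child of F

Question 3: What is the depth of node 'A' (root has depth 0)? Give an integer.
Path from root to A: G -> F -> A
Depth = number of edges = 2

Answer: 2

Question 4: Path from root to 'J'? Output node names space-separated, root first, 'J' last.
Answer: G H J

Derivation:
Walk down from root: G -> H -> J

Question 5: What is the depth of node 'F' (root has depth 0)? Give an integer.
Path from root to F: G -> F
Depth = number of edges = 1

Answer: 1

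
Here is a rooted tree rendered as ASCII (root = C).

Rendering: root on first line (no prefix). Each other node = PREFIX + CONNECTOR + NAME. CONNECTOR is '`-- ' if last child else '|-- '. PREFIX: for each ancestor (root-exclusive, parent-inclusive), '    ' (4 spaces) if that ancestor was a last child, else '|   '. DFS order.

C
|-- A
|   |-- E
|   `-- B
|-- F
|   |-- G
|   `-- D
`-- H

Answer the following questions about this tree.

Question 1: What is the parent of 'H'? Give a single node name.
Scan adjacency: H appears as child of C

Answer: C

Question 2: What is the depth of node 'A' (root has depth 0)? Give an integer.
Answer: 1

Derivation:
Path from root to A: C -> A
Depth = number of edges = 1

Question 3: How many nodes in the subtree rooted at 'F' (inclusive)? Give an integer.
Answer: 3

Derivation:
Subtree rooted at F contains: D, F, G
Count = 3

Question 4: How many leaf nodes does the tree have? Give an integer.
Leaves (nodes with no children): B, D, E, G, H

Answer: 5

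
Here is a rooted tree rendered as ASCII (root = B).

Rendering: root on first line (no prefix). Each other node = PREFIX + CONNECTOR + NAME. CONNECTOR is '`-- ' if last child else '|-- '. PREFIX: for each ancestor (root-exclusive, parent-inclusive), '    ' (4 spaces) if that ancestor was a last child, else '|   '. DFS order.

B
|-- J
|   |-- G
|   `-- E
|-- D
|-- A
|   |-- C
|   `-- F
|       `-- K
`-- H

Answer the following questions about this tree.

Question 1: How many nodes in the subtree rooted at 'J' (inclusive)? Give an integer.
Subtree rooted at J contains: E, G, J
Count = 3

Answer: 3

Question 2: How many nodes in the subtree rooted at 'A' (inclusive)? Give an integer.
Subtree rooted at A contains: A, C, F, K
Count = 4

Answer: 4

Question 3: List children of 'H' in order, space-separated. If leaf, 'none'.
Node H's children (from adjacency): (leaf)

Answer: none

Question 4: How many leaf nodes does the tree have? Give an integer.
Answer: 6

Derivation:
Leaves (nodes with no children): C, D, E, G, H, K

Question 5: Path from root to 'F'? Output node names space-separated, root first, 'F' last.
Answer: B A F

Derivation:
Walk down from root: B -> A -> F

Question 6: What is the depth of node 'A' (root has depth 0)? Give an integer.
Path from root to A: B -> A
Depth = number of edges = 1

Answer: 1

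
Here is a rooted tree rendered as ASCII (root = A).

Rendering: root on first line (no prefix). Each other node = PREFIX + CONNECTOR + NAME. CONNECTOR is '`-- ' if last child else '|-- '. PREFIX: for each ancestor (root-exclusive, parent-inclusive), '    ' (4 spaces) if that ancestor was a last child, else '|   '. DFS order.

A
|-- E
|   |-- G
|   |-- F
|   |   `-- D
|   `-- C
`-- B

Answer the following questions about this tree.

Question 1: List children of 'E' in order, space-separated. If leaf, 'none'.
Answer: G F C

Derivation:
Node E's children (from adjacency): G, F, C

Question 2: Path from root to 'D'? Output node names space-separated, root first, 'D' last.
Answer: A E F D

Derivation:
Walk down from root: A -> E -> F -> D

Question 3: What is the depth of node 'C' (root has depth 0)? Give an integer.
Answer: 2

Derivation:
Path from root to C: A -> E -> C
Depth = number of edges = 2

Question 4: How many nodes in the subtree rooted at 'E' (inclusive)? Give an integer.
Subtree rooted at E contains: C, D, E, F, G
Count = 5

Answer: 5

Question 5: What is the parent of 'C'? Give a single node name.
Answer: E

Derivation:
Scan adjacency: C appears as child of E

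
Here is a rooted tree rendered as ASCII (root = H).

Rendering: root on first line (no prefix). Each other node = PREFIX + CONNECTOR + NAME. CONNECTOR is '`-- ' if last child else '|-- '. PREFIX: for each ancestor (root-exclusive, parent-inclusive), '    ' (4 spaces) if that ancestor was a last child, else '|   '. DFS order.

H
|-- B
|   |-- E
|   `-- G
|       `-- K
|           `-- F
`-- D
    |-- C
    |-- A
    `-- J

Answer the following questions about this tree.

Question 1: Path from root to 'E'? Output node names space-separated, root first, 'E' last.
Walk down from root: H -> B -> E

Answer: H B E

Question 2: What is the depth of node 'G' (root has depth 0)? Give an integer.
Path from root to G: H -> B -> G
Depth = number of edges = 2

Answer: 2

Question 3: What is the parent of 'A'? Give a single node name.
Answer: D

Derivation:
Scan adjacency: A appears as child of D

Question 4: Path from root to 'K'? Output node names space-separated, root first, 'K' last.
Walk down from root: H -> B -> G -> K

Answer: H B G K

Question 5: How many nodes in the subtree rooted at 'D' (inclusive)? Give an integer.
Subtree rooted at D contains: A, C, D, J
Count = 4

Answer: 4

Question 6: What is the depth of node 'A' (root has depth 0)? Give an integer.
Path from root to A: H -> D -> A
Depth = number of edges = 2

Answer: 2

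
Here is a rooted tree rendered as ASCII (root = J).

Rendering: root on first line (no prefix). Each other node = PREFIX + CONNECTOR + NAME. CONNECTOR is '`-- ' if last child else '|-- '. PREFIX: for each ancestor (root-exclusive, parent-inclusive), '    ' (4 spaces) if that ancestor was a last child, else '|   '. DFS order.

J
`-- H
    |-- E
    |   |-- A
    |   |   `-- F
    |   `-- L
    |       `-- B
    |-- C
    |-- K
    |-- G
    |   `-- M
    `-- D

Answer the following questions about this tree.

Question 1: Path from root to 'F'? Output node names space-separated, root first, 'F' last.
Answer: J H E A F

Derivation:
Walk down from root: J -> H -> E -> A -> F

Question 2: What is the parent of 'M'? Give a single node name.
Answer: G

Derivation:
Scan adjacency: M appears as child of G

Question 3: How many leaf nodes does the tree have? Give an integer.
Leaves (nodes with no children): B, C, D, F, K, M

Answer: 6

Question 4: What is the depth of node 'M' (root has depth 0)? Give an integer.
Path from root to M: J -> H -> G -> M
Depth = number of edges = 3

Answer: 3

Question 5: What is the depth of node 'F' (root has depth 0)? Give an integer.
Answer: 4

Derivation:
Path from root to F: J -> H -> E -> A -> F
Depth = number of edges = 4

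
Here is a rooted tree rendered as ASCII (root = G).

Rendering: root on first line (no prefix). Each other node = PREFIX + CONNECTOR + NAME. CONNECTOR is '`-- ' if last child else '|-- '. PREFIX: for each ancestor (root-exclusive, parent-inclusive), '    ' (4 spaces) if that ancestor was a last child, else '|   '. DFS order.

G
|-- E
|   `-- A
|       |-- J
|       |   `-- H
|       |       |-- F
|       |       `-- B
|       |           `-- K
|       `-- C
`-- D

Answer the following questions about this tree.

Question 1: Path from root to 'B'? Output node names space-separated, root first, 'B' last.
Answer: G E A J H B

Derivation:
Walk down from root: G -> E -> A -> J -> H -> B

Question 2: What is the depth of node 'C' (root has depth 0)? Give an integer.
Answer: 3

Derivation:
Path from root to C: G -> E -> A -> C
Depth = number of edges = 3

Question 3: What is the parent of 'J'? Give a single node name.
Scan adjacency: J appears as child of A

Answer: A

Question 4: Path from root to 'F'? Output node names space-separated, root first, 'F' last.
Answer: G E A J H F

Derivation:
Walk down from root: G -> E -> A -> J -> H -> F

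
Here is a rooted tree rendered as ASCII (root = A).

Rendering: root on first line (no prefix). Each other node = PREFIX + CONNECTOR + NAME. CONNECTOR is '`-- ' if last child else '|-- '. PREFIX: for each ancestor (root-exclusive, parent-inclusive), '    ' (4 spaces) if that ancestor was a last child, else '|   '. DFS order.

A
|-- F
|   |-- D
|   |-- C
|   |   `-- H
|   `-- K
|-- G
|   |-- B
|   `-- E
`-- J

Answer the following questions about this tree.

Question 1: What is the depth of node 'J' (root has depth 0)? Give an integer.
Path from root to J: A -> J
Depth = number of edges = 1

Answer: 1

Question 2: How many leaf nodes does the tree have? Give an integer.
Answer: 6

Derivation:
Leaves (nodes with no children): B, D, E, H, J, K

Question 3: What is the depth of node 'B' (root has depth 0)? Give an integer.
Answer: 2

Derivation:
Path from root to B: A -> G -> B
Depth = number of edges = 2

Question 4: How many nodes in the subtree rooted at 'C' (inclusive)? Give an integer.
Answer: 2

Derivation:
Subtree rooted at C contains: C, H
Count = 2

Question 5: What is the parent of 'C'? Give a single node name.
Answer: F

Derivation:
Scan adjacency: C appears as child of F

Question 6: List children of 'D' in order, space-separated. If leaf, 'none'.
Answer: none

Derivation:
Node D's children (from adjacency): (leaf)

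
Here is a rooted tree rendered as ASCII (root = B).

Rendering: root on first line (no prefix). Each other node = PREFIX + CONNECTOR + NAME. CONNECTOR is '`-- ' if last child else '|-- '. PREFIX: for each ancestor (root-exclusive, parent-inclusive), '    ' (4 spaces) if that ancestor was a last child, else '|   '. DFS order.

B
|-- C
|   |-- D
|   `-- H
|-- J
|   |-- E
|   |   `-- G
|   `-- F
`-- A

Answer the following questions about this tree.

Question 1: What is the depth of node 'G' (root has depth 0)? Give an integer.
Answer: 3

Derivation:
Path from root to G: B -> J -> E -> G
Depth = number of edges = 3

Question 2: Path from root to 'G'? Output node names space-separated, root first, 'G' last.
Walk down from root: B -> J -> E -> G

Answer: B J E G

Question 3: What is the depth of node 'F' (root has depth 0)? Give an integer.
Answer: 2

Derivation:
Path from root to F: B -> J -> F
Depth = number of edges = 2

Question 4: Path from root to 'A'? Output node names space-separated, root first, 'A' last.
Answer: B A

Derivation:
Walk down from root: B -> A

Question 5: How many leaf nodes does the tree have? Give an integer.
Answer: 5

Derivation:
Leaves (nodes with no children): A, D, F, G, H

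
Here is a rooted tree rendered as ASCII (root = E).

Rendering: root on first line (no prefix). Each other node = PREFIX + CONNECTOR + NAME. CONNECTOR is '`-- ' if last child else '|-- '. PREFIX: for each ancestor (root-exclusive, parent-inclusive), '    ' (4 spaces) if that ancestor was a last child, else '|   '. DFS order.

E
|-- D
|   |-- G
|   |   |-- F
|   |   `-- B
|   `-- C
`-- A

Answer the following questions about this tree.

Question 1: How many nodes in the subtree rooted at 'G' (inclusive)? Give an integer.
Answer: 3

Derivation:
Subtree rooted at G contains: B, F, G
Count = 3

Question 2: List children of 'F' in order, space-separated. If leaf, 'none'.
Node F's children (from adjacency): (leaf)

Answer: none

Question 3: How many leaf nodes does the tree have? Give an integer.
Answer: 4

Derivation:
Leaves (nodes with no children): A, B, C, F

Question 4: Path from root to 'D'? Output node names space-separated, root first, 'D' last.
Answer: E D

Derivation:
Walk down from root: E -> D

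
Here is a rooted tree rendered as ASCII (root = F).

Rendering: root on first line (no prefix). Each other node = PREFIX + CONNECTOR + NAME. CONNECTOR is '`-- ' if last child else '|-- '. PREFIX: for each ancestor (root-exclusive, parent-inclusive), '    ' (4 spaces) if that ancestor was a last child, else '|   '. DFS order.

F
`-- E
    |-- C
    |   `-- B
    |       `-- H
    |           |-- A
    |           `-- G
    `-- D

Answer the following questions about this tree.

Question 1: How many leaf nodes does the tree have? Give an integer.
Leaves (nodes with no children): A, D, G

Answer: 3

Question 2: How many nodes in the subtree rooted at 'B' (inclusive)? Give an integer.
Answer: 4

Derivation:
Subtree rooted at B contains: A, B, G, H
Count = 4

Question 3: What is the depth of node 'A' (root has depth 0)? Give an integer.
Answer: 5

Derivation:
Path from root to A: F -> E -> C -> B -> H -> A
Depth = number of edges = 5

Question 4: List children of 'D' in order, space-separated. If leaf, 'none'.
Node D's children (from adjacency): (leaf)

Answer: none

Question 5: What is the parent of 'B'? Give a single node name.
Answer: C

Derivation:
Scan adjacency: B appears as child of C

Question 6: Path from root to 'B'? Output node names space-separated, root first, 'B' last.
Walk down from root: F -> E -> C -> B

Answer: F E C B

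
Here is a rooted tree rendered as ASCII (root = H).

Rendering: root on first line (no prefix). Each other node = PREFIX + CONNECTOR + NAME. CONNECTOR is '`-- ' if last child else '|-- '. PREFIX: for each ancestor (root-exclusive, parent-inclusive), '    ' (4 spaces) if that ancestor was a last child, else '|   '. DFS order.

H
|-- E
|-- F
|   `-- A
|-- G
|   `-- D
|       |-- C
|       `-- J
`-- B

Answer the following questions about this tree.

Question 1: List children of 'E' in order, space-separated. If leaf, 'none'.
Answer: none

Derivation:
Node E's children (from adjacency): (leaf)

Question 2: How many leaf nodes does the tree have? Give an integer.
Answer: 5

Derivation:
Leaves (nodes with no children): A, B, C, E, J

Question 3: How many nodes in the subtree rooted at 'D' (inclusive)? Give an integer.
Answer: 3

Derivation:
Subtree rooted at D contains: C, D, J
Count = 3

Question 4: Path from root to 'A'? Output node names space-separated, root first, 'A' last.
Answer: H F A

Derivation:
Walk down from root: H -> F -> A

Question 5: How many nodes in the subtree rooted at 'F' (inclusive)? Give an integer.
Subtree rooted at F contains: A, F
Count = 2

Answer: 2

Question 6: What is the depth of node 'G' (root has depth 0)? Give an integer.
Answer: 1

Derivation:
Path from root to G: H -> G
Depth = number of edges = 1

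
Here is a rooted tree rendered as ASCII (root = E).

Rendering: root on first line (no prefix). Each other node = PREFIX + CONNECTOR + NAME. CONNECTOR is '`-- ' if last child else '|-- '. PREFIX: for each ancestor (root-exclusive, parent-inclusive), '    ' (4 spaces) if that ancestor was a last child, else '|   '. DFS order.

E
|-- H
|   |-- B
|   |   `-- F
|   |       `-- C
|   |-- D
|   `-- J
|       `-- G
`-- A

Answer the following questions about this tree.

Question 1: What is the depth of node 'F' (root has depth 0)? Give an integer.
Path from root to F: E -> H -> B -> F
Depth = number of edges = 3

Answer: 3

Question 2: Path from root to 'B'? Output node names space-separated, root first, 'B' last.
Walk down from root: E -> H -> B

Answer: E H B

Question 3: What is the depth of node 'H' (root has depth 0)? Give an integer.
Path from root to H: E -> H
Depth = number of edges = 1

Answer: 1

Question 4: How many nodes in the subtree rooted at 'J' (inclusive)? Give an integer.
Subtree rooted at J contains: G, J
Count = 2

Answer: 2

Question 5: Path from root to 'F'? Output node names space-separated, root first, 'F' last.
Answer: E H B F

Derivation:
Walk down from root: E -> H -> B -> F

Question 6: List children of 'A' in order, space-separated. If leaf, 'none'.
Node A's children (from adjacency): (leaf)

Answer: none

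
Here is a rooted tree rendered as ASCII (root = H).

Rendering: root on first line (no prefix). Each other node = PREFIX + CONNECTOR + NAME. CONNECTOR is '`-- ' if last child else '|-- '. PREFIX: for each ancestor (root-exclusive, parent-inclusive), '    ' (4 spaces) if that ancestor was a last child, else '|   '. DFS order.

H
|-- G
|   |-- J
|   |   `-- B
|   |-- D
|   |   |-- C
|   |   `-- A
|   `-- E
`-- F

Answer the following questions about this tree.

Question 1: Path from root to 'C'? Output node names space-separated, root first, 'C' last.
Answer: H G D C

Derivation:
Walk down from root: H -> G -> D -> C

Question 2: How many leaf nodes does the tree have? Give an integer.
Leaves (nodes with no children): A, B, C, E, F

Answer: 5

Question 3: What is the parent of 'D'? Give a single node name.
Answer: G

Derivation:
Scan adjacency: D appears as child of G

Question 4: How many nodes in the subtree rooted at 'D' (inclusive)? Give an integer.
Answer: 3

Derivation:
Subtree rooted at D contains: A, C, D
Count = 3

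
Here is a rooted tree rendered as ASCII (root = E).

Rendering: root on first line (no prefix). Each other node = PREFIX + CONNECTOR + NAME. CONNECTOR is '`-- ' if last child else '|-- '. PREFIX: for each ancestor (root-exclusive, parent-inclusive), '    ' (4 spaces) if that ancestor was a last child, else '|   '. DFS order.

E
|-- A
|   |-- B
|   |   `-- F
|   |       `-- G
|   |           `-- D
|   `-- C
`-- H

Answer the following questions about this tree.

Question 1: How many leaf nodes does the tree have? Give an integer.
Leaves (nodes with no children): C, D, H

Answer: 3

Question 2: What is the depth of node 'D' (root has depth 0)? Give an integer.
Path from root to D: E -> A -> B -> F -> G -> D
Depth = number of edges = 5

Answer: 5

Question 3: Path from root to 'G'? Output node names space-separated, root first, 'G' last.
Answer: E A B F G

Derivation:
Walk down from root: E -> A -> B -> F -> G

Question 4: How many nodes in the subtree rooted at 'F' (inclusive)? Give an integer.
Answer: 3

Derivation:
Subtree rooted at F contains: D, F, G
Count = 3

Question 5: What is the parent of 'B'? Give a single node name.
Answer: A

Derivation:
Scan adjacency: B appears as child of A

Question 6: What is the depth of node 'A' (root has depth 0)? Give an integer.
Path from root to A: E -> A
Depth = number of edges = 1

Answer: 1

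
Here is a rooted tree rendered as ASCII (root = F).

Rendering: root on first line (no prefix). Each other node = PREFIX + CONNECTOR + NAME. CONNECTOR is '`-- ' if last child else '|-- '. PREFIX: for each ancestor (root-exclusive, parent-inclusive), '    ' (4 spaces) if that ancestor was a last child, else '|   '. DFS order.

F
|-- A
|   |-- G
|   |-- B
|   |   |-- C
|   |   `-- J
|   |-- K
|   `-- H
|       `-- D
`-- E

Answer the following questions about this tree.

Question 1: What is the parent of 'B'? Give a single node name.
Answer: A

Derivation:
Scan adjacency: B appears as child of A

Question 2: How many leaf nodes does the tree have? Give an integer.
Answer: 6

Derivation:
Leaves (nodes with no children): C, D, E, G, J, K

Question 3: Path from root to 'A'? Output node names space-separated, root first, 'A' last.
Walk down from root: F -> A

Answer: F A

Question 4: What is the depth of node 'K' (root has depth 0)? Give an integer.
Answer: 2

Derivation:
Path from root to K: F -> A -> K
Depth = number of edges = 2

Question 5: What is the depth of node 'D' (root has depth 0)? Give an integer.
Path from root to D: F -> A -> H -> D
Depth = number of edges = 3

Answer: 3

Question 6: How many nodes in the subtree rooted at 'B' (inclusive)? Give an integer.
Subtree rooted at B contains: B, C, J
Count = 3

Answer: 3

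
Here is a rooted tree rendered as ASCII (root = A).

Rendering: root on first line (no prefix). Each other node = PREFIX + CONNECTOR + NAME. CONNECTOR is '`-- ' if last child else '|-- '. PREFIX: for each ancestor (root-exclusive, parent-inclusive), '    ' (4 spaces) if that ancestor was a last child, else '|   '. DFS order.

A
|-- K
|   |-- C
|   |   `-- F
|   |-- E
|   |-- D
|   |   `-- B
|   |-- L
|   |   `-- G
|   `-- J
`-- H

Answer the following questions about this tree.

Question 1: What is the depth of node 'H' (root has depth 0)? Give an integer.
Answer: 1

Derivation:
Path from root to H: A -> H
Depth = number of edges = 1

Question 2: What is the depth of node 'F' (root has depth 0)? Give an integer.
Answer: 3

Derivation:
Path from root to F: A -> K -> C -> F
Depth = number of edges = 3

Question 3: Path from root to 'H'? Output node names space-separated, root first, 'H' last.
Answer: A H

Derivation:
Walk down from root: A -> H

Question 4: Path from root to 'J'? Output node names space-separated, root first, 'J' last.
Answer: A K J

Derivation:
Walk down from root: A -> K -> J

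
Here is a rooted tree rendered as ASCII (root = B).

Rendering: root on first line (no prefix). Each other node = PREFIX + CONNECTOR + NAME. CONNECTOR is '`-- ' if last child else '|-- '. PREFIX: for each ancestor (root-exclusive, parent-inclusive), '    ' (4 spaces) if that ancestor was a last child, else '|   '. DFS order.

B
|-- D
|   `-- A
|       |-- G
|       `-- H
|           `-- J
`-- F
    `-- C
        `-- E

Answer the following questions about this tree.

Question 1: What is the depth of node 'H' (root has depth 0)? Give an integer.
Path from root to H: B -> D -> A -> H
Depth = number of edges = 3

Answer: 3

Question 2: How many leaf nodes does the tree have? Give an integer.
Leaves (nodes with no children): E, G, J

Answer: 3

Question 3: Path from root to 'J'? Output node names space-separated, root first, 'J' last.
Answer: B D A H J

Derivation:
Walk down from root: B -> D -> A -> H -> J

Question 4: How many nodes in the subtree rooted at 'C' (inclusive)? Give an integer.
Subtree rooted at C contains: C, E
Count = 2

Answer: 2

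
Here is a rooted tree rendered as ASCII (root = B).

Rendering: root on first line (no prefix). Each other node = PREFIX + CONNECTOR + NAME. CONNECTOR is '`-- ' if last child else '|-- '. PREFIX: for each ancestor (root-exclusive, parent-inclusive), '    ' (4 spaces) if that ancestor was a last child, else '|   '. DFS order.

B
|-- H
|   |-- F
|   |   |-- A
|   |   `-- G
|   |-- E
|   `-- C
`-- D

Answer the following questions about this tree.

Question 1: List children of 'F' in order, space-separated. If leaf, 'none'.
Node F's children (from adjacency): A, G

Answer: A G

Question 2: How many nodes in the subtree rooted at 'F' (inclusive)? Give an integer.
Subtree rooted at F contains: A, F, G
Count = 3

Answer: 3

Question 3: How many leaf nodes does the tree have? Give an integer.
Leaves (nodes with no children): A, C, D, E, G

Answer: 5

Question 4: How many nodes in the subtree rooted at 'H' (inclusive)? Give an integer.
Answer: 6

Derivation:
Subtree rooted at H contains: A, C, E, F, G, H
Count = 6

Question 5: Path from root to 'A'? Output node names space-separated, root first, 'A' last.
Walk down from root: B -> H -> F -> A

Answer: B H F A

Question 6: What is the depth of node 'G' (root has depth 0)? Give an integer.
Path from root to G: B -> H -> F -> G
Depth = number of edges = 3

Answer: 3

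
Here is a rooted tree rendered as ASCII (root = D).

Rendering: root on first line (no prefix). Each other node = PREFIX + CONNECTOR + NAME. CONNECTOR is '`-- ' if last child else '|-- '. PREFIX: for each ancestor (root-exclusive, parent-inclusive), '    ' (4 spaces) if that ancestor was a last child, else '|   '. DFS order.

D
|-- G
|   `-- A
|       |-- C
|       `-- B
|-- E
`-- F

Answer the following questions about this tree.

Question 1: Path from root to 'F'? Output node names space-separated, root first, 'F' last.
Walk down from root: D -> F

Answer: D F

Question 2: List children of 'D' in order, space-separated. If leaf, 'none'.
Answer: G E F

Derivation:
Node D's children (from adjacency): G, E, F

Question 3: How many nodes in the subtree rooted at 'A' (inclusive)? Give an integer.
Subtree rooted at A contains: A, B, C
Count = 3

Answer: 3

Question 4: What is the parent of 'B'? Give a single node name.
Scan adjacency: B appears as child of A

Answer: A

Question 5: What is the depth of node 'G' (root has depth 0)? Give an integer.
Answer: 1

Derivation:
Path from root to G: D -> G
Depth = number of edges = 1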